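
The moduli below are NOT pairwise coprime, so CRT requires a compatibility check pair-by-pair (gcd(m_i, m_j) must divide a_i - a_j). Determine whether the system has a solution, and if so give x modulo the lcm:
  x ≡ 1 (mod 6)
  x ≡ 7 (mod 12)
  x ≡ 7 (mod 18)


Moduli 6, 12, 18 are not pairwise coprime, so CRT works modulo lcm(m_i) when all pairwise compatibility conditions hold.
Pairwise compatibility: gcd(m_i, m_j) must divide a_i - a_j for every pair.
Merge one congruence at a time:
  Start: x ≡ 1 (mod 6).
  Combine with x ≡ 7 (mod 12): gcd(6, 12) = 6; 7 - 1 = 6, which IS divisible by 6, so compatible.
    Write x = 1 + 6·t and substitute into x ≡ 7 (mod 12): 6·t ≡ 7 − 1 = 6 (mod 12).
    Divide the congruence (and modulus) by g = 6: 1·t ≡ 1 (mod 2).
    So t ≡ 1 (mod 2).
    Then x = 1 + 6·1 = 7, valid modulo lcm(6, 12) = 12: x ≡ 7 (mod 12).
  Combine with x ≡ 7 (mod 18): gcd(12, 18) = 6; 7 - 7 = 0, which IS divisible by 6, so compatible.
    Write x = 7 + 12·t and substitute into x ≡ 7 (mod 18): 12·t ≡ 7 − 7 = 0 (mod 18).
    Divide the congruence (and modulus) by g = 6: 2·t ≡ 0 (mod 3).
    The inverse of 2 mod 3 is 2 (since 2·2 = 4 = 1·3 + 1), so t ≡ 2·0 = 0 ≡ 0 (mod 3).
    Then x = 7 + 12·0 = 7, valid modulo lcm(12, 18) = 36: x ≡ 7 (mod 36).
Verify: 7 mod 6 = 1, 7 mod 12 = 7, 7 mod 18 = 7.

x ≡ 7 (mod 36).


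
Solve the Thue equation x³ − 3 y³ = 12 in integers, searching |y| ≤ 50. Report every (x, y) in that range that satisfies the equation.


The equation is x³ - 3y³ = 12. For fixed y, x³ = 3·y³ + 12, so a solution requires the RHS to be a perfect cube.
Strategy: iterate y from -50 to 50, compute RHS = 3·y³ + 12, and check whether it is a (positive or negative) perfect cube.
Check small values of y:
  y = 0: RHS = 12 is not a perfect cube.
  y = 1: RHS = 15 is not a perfect cube.
  y = -1: RHS = 9 is not a perfect cube.
  y = 2: RHS = 36 is not a perfect cube.
  y = -2: RHS = -12 is not a perfect cube.
  y = 3: RHS = 93 is not a perfect cube.
  y = -3: RHS = -69 is not a perfect cube.
Continuing the search up to |y| = 50 finds no solutions either.
No (x, y) in the scanned range satisfies the equation.

No integer solutions with |y| ≤ 50.


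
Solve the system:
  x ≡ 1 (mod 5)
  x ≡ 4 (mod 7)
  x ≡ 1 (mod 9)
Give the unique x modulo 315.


Moduli 5, 7, 9 are pairwise coprime; by CRT there is a unique solution modulo M = 5 · 7 · 9 = 315.
Solve pairwise, accumulating the modulus:
  Start with x ≡ 1 (mod 5).
  Combine with x ≡ 4 (mod 7): since gcd(5, 7) = 1, we get a unique residue mod 35.
    Write x = 1 + 5·t and substitute into x ≡ 4 (mod 7): 5·t ≡ 4 − 1 = 3 (mod 7).
    The inverse of 5 mod 7 is 3 (since 5·3 = 15 = 2·7 + 1), so t ≡ 3·3 = 9 ≡ 2 (mod 7).
    Then x = 1 + 5·2 = 11, valid modulo lcm(5, 7) = 35: x ≡ 11 (mod 35).
  Combine with x ≡ 1 (mod 9): since gcd(35, 9) = 1, we get a unique residue mod 315.
    Write x = 11 + 35·t and substitute into x ≡ 1 (mod 9): 35·t ≡ 1 − 11 = -10 (mod 9).
    Reduce coefficients mod 9: 8·t ≡ 8 (mod 9).
    The inverse of 8 mod 9 is 8 (since 8·8 = 64 = 7·9 + 1), so t ≡ 8·8 = 64 ≡ 1 (mod 9).
    Then x = 11 + 35·1 = 46, valid modulo lcm(35, 9) = 315: x ≡ 46 (mod 315).
Verify: 46 mod 5 = 1 ✓, 46 mod 7 = 4 ✓, 46 mod 9 = 1 ✓.

x ≡ 46 (mod 315).


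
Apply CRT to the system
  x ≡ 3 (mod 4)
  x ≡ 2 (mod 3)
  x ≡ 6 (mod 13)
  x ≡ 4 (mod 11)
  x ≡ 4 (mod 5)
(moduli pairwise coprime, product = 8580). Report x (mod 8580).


Product of moduli M = 4 · 3 · 13 · 11 · 5 = 8580.
Merge one congruence at a time:
  Start: x ≡ 3 (mod 4).
  Combine with x ≡ 2 (mod 3); new modulus lcm = 12.
    Write x = 3 + 4·t and substitute into x ≡ 2 (mod 3): 4·t ≡ 2 − 3 = -1 (mod 3).
    Reduce coefficients mod 3: 1·t ≡ 2 (mod 3).
    So t ≡ 2 (mod 3).
    Then x = 3 + 4·2 = 11, valid modulo lcm(4, 3) = 12: x ≡ 11 (mod 12).
  Combine with x ≡ 6 (mod 13); new modulus lcm = 156.
    Write x = 11 + 12·t and substitute into x ≡ 6 (mod 13): 12·t ≡ 6 − 11 = -5 (mod 13).
    Reduce coefficients mod 13: 12·t ≡ 8 (mod 13).
    The inverse of 12 mod 13 is 12 (since 12·12 = 144 = 11·13 + 1), so t ≡ 12·8 = 96 ≡ 5 (mod 13).
    Then x = 11 + 12·5 = 71, valid modulo lcm(12, 13) = 156: x ≡ 71 (mod 156).
  Combine with x ≡ 4 (mod 11); new modulus lcm = 1716.
    Write x = 71 + 156·t and substitute into x ≡ 4 (mod 11): 156·t ≡ 4 − 71 = -67 (mod 11).
    Reduce coefficients mod 11: 2·t ≡ 10 (mod 11).
    The inverse of 2 mod 11 is 6 (since 2·6 = 12 = 1·11 + 1), so t ≡ 6·10 = 60 ≡ 5 (mod 11).
    Then x = 71 + 156·5 = 851, valid modulo lcm(156, 11) = 1716: x ≡ 851 (mod 1716).
  Combine with x ≡ 4 (mod 5); new modulus lcm = 8580.
    Write x = 851 + 1716·t and substitute into x ≡ 4 (mod 5): 1716·t ≡ 4 − 851 = -847 (mod 5).
    Reduce coefficients mod 5: 1·t ≡ 3 (mod 5).
    So t ≡ 3 (mod 5).
    Then x = 851 + 1716·3 = 5999, valid modulo lcm(1716, 5) = 8580: x ≡ 5999 (mod 8580).
Verify against each original: 5999 mod 4 = 3, 5999 mod 3 = 2, 5999 mod 13 = 6, 5999 mod 11 = 4, 5999 mod 5 = 4.

x ≡ 5999 (mod 8580).


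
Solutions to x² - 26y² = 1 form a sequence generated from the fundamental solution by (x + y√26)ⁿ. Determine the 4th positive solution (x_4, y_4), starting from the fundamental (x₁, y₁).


Step 1: Find the fundamental solution (x₁, y₁) of x² - 26y² = 1.
  Expand √26 as a continued fraction. a₀ = ⌊√26⌋ = 5; iterate m_{k+1} = d_k·a_k − m_k, d_{k+1} = (26 − m_{k+1}²)/d_k, a_{k+1} = ⌊(a₀ + m_{k+1})/d_{k+1}⌋ (starting m₀ = 0, d₀ = 1), with convergents p_k = a_k·p_{k-1} + p_{k-2}, q_k = a_k·q_{k-1} + q_{k-2} (p₋₁ = 1, q₋₁ = 0):
  k = 0: a₀ = 5; p₀/q₀ = 5/1; p₀² − 26·q₀² = 25 − 26 = -1.
  k = 1: m = 5, d = 1, a = ⌊(5 + 5)/1⌋ = 10; p/q = (10·5 + 1)/(10·1 + 0) = 51/10; p² − 26·q² = 2601 − 2600 = 1.
  The first convergent with p² − 26·q² = 1 gives the fundamental solution (x₁, y₁) = (51, 10).
Step 2: Apply the recurrence (x_{n+1}, y_{n+1}) = (x₁x_n + 26y₁y_n, x₁y_n + y₁x_n) repeatedly.
  From (x_1, y_1) = (51, 10): x_2 = 51·51 + 26·10·10 = 5201; y_2 = 51·10 + 10·51 = 1020.
  From (x_2, y_2) = (5201, 1020): x_3 = 51·5201 + 26·10·1020 = 530451; y_3 = 51·1020 + 10·5201 = 104030.
  From (x_3, y_3) = (530451, 104030): x_4 = 51·530451 + 26·10·104030 = 54100801; y_4 = 51·104030 + 10·530451 = 10610040.
Step 3: Verify x_4² - 26·y_4² = 2926896668841601 - 2926896668841600 = 1 (should be 1). ✓

(x_1, y_1) = (51, 10); (x_4, y_4) = (54100801, 10610040).


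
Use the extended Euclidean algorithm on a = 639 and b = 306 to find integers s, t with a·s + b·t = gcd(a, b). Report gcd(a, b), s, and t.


Euclidean algorithm on (639, 306) — divide until remainder is 0:
  639 = 2 · 306 + 27
  306 = 11 · 27 + 9
  27 = 3 · 9 + 0
gcd(639, 306) = 9.
Track Bezout coefficients alongside the remainders: start with r₀ = 639 = a·1 + b·0 (s = 1, t = 0) and r₁ = 306 = a·0 + b·1 (s = 0, t = 1); each new remainder r_{k+1} = r_{k-1} − q_k·r_k inherits s_{k+1} = s_{k-1} − q_k·s_k, t_{k+1} = t_{k-1} − q_k·t_k, so r_k = a·s_k + b·t_k at every step:
  q = 2: r = 27, s = 1 − 2·0 = 1, t = 0 − 2·1 = -2  (check: 639·1 + 306·(-2) = 27)
  q = 11: r = 9, s = 0 − 11·1 = -11, t = 1 − 11·(-2) = 23  (check: 639·(-11) + 306·23 = 9)
The row with r = 9 (the gcd) gives the Bezout coefficients s = -11, t = 23.
Result: 639 · (-11) + 306 · (23) = 9.

gcd(639, 306) = 9; s = -11, t = 23 (check: 639·(-11) + 306·23 = 9).


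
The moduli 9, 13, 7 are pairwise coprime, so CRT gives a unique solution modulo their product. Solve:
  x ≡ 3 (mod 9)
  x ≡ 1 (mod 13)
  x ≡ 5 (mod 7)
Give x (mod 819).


Moduli 9, 13, 7 are pairwise coprime; by CRT there is a unique solution modulo M = 9 · 13 · 7 = 819.
Solve pairwise, accumulating the modulus:
  Start with x ≡ 3 (mod 9).
  Combine with x ≡ 1 (mod 13): since gcd(9, 13) = 1, we get a unique residue mod 117.
    Write x = 3 + 9·t and substitute into x ≡ 1 (mod 13): 9·t ≡ 1 − 3 = -2 (mod 13).
    Reduce coefficients mod 13: 9·t ≡ 11 (mod 13).
    The inverse of 9 mod 13 is 3 (since 9·3 = 27 = 2·13 + 1), so t ≡ 3·11 = 33 ≡ 7 (mod 13).
    Then x = 3 + 9·7 = 66, valid modulo lcm(9, 13) = 117: x ≡ 66 (mod 117).
  Combine with x ≡ 5 (mod 7): since gcd(117, 7) = 1, we get a unique residue mod 819.
    Write x = 66 + 117·t and substitute into x ≡ 5 (mod 7): 117·t ≡ 5 − 66 = -61 (mod 7).
    Reduce coefficients mod 7: 5·t ≡ 2 (mod 7).
    The inverse of 5 mod 7 is 3 (since 5·3 = 15 = 2·7 + 1), so t ≡ 3·2 = 6 ≡ 6 (mod 7).
    Then x = 66 + 117·6 = 768, valid modulo lcm(117, 7) = 819: x ≡ 768 (mod 819).
Verify: 768 mod 9 = 3 ✓, 768 mod 13 = 1 ✓, 768 mod 7 = 5 ✓.

x ≡ 768 (mod 819).


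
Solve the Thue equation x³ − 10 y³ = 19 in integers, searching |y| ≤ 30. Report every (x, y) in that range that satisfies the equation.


The equation is x³ - 10y³ = 19. For fixed y, x³ = 10·y³ + 19, so a solution requires the RHS to be a perfect cube.
Strategy: iterate y from -30 to 30, compute RHS = 10·y³ + 19, and check whether it is a (positive or negative) perfect cube.
Check small values of y:
  y = 0: RHS = 19 is not a perfect cube.
  y = 1: RHS = 29 is not a perfect cube.
  y = -1: RHS = 9 is not a perfect cube.
  y = 2: RHS = 99 is not a perfect cube.
  y = -2: RHS = -61 is not a perfect cube.
  y = 3: RHS = 289 is not a perfect cube.
  y = -3: RHS = -251 is not a perfect cube.
Continuing the search up to |y| = 30 finds no solutions either.
No (x, y) in the scanned range satisfies the equation.

No integer solutions with |y| ≤ 30.


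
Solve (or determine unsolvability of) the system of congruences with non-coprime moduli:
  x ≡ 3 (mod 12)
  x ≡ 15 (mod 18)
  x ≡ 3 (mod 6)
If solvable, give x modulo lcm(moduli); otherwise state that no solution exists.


Moduli 12, 18, 6 are not pairwise coprime, so CRT works modulo lcm(m_i) when all pairwise compatibility conditions hold.
Pairwise compatibility: gcd(m_i, m_j) must divide a_i - a_j for every pair.
Merge one congruence at a time:
  Start: x ≡ 3 (mod 12).
  Combine with x ≡ 15 (mod 18): gcd(12, 18) = 6; 15 - 3 = 12, which IS divisible by 6, so compatible.
    Write x = 3 + 12·t and substitute into x ≡ 15 (mod 18): 12·t ≡ 15 − 3 = 12 (mod 18).
    Divide the congruence (and modulus) by g = 6: 2·t ≡ 2 (mod 3).
    The inverse of 2 mod 3 is 2 (since 2·2 = 4 = 1·3 + 1), so t ≡ 2·2 = 4 ≡ 1 (mod 3).
    Then x = 3 + 12·1 = 15, valid modulo lcm(12, 18) = 36: x ≡ 15 (mod 36).
  Combine with x ≡ 3 (mod 6): gcd(36, 6) = 6; 3 - 15 = -12, which IS divisible by 6, so compatible.
    Write x = 15 + 36·t and substitute into x ≡ 3 (mod 6): 36·t ≡ 3 − 15 = -12 (mod 6).
    Divide the congruence (and modulus) by g = 6: 6·t ≡ -2 (mod 1).
    Modulo 1 every t works; take t = 0.
    Then x = 15 + 36·0 = 15, valid modulo lcm(36, 6) = 36: x ≡ 15 (mod 36).
Verify: 15 mod 12 = 3, 15 mod 18 = 15, 15 mod 6 = 3.

x ≡ 15 (mod 36).


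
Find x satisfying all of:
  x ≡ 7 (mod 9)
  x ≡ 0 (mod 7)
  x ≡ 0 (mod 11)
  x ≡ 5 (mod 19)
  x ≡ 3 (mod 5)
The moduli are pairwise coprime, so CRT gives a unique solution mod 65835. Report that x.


Product of moduli M = 9 · 7 · 11 · 19 · 5 = 65835.
Merge one congruence at a time:
  Start: x ≡ 7 (mod 9).
  Combine with x ≡ 0 (mod 7); new modulus lcm = 63.
    Write x = 7 + 9·t and substitute into x ≡ 0 (mod 7): 9·t ≡ 0 − 7 = -7 (mod 7).
    Reduce coefficients mod 7: 2·t ≡ 0 (mod 7).
    The inverse of 2 mod 7 is 4 (since 2·4 = 8 = 1·7 + 1), so t ≡ 4·0 = 0 ≡ 0 (mod 7).
    Then x = 7 + 9·0 = 7, valid modulo lcm(9, 7) = 63: x ≡ 7 (mod 63).
  Combine with x ≡ 0 (mod 11); new modulus lcm = 693.
    Write x = 7 + 63·t and substitute into x ≡ 0 (mod 11): 63·t ≡ 0 − 7 = -7 (mod 11).
    Reduce coefficients mod 11: 8·t ≡ 4 (mod 11).
    The inverse of 8 mod 11 is 7 (since 8·7 = 56 = 5·11 + 1), so t ≡ 7·4 = 28 ≡ 6 (mod 11).
    Then x = 7 + 63·6 = 385, valid modulo lcm(63, 11) = 693: x ≡ 385 (mod 693).
  Combine with x ≡ 5 (mod 19); new modulus lcm = 13167.
    Write x = 385 + 693·t and substitute into x ≡ 5 (mod 19): 693·t ≡ 5 − 385 = -380 (mod 19).
    Reduce coefficients mod 19: 9·t ≡ 0 (mod 19).
    The inverse of 9 mod 19 is 17 (since 9·17 = 153 = 8·19 + 1), so t ≡ 17·0 = 0 ≡ 0 (mod 19).
    Then x = 385 + 693·0 = 385, valid modulo lcm(693, 19) = 13167: x ≡ 385 (mod 13167).
  Combine with x ≡ 3 (mod 5); new modulus lcm = 65835.
    Write x = 385 + 13167·t and substitute into x ≡ 3 (mod 5): 13167·t ≡ 3 − 385 = -382 (mod 5).
    Reduce coefficients mod 5: 2·t ≡ 3 (mod 5).
    The inverse of 2 mod 5 is 3 (since 2·3 = 6 = 1·5 + 1), so t ≡ 3·3 = 9 ≡ 4 (mod 5).
    Then x = 385 + 13167·4 = 53053, valid modulo lcm(13167, 5) = 65835: x ≡ 53053 (mod 65835).
Verify against each original: 53053 mod 9 = 7, 53053 mod 7 = 0, 53053 mod 11 = 0, 53053 mod 19 = 5, 53053 mod 5 = 3.

x ≡ 53053 (mod 65835).


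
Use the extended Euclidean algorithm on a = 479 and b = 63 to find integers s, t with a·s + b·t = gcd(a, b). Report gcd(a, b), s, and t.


Euclidean algorithm on (479, 63) — divide until remainder is 0:
  479 = 7 · 63 + 38
  63 = 1 · 38 + 25
  38 = 1 · 25 + 13
  25 = 1 · 13 + 12
  13 = 1 · 12 + 1
  12 = 12 · 1 + 0
gcd(479, 63) = 1.
Track Bezout coefficients alongside the remainders: start with r₀ = 479 = a·1 + b·0 (s = 1, t = 0) and r₁ = 63 = a·0 + b·1 (s = 0, t = 1); each new remainder r_{k+1} = r_{k-1} − q_k·r_k inherits s_{k+1} = s_{k-1} − q_k·s_k, t_{k+1} = t_{k-1} − q_k·t_k, so r_k = a·s_k + b·t_k at every step:
  q = 7: r = 38, s = 1 − 7·0 = 1, t = 0 − 7·1 = -7  (check: 479·1 + 63·(-7) = 38)
  q = 1: r = 25, s = 0 − 1·1 = -1, t = 1 − 1·(-7) = 8  (check: 479·(-1) + 63·8 = 25)
  q = 1: r = 13, s = 1 − 1·(-1) = 2, t = -7 − 1·8 = -15  (check: 479·2 + 63·(-15) = 13)
  q = 1: r = 12, s = -1 − 1·2 = -3, t = 8 − 1·(-15) = 23  (check: 479·(-3) + 63·23 = 12)
  q = 1: r = 1, s = 2 − 1·(-3) = 5, t = -15 − 1·23 = -38  (check: 479·5 + 63·(-38) = 1)
The row with r = 1 (the gcd) gives the Bezout coefficients s = 5, t = -38.
Result: 479 · (5) + 63 · (-38) = 1.

gcd(479, 63) = 1; s = 5, t = -38 (check: 479·5 + 63·(-38) = 1).


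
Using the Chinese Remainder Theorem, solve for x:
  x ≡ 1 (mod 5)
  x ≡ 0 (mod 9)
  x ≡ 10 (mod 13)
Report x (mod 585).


Moduli 5, 9, 13 are pairwise coprime; by CRT there is a unique solution modulo M = 5 · 9 · 13 = 585.
Solve pairwise, accumulating the modulus:
  Start with x ≡ 1 (mod 5).
  Combine with x ≡ 0 (mod 9): since gcd(5, 9) = 1, we get a unique residue mod 45.
    Write x = 1 + 5·t and substitute into x ≡ 0 (mod 9): 5·t ≡ 0 − 1 = -1 (mod 9).
    Reduce coefficients mod 9: 5·t ≡ 8 (mod 9).
    The inverse of 5 mod 9 is 2 (since 5·2 = 10 = 1·9 + 1), so t ≡ 2·8 = 16 ≡ 7 (mod 9).
    Then x = 1 + 5·7 = 36, valid modulo lcm(5, 9) = 45: x ≡ 36 (mod 45).
  Combine with x ≡ 10 (mod 13): since gcd(45, 13) = 1, we get a unique residue mod 585.
    Write x = 36 + 45·t and substitute into x ≡ 10 (mod 13): 45·t ≡ 10 − 36 = -26 (mod 13).
    Reduce coefficients mod 13: 6·t ≡ 0 (mod 13).
    The inverse of 6 mod 13 is 11 (since 6·11 = 66 = 5·13 + 1), so t ≡ 11·0 = 0 ≡ 0 (mod 13).
    Then x = 36 + 45·0 = 36, valid modulo lcm(45, 13) = 585: x ≡ 36 (mod 585).
Verify: 36 mod 5 = 1 ✓, 36 mod 9 = 0 ✓, 36 mod 13 = 10 ✓.

x ≡ 36 (mod 585).


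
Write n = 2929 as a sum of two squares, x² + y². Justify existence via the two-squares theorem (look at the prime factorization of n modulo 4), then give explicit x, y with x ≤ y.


Step 1: Factor n = 2929 = 29 · 101.
Step 2: Check the mod-4 condition on each prime factor: 29 ≡ 1 (mod 4), exponent 1; 101 ≡ 1 (mod 4), exponent 1.
All primes ≡ 3 (mod 4) appear to even exponent (or don't appear), so by the two-squares theorem n IS expressible as a sum of two squares.
Step 3: Build a representation. Here n = 29 · 101 is a product of primes ≡ 1 (mod 4). Each prime p ≡ 1 (mod 4) is itself a sum of two squares; find a² by testing p − a² for a perfect square:
  29: 29 − 1² = 28, 29 − 2² = 25 = 5² ⇒ 29 = 2² + 5².
  101: 101 − 1² = 100 = 10² ⇒ 101 = 1² + 10².
  Combine using the Brahmagupta–Fibonacci identity (a² + b²)(c² + d²) = (ac − bd)² + (ad + bc)² = (ac + bd)² + (ad − bc)²:
  29 · 101 = 2929: from (2² + 5²)(1² + 10²), take (2·1 − 5·10, 2·10 + 5·1) = (2 − 50, 20 + 5) = (-48, 25); dropping signs (only squares matter) gives (48, 25); check 48² + 25² = 2304 + 625 = 2929 ✓.
Step 4: Order so x ≤ y and verify: 25² + 48² = 625 + 2304 = 2929 = n. ✓

n = 2929 = 25² + 48² (one valid representation with x ≤ y).


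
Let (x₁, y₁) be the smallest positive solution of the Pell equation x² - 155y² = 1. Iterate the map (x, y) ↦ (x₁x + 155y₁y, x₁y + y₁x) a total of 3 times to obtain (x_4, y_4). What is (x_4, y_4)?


Step 1: Find the fundamental solution (x₁, y₁) of x² - 155y² = 1.
  Expand √155 as a continued fraction. a₀ = ⌊√155⌋ = 12; iterate m_{k+1} = d_k·a_k − m_k, d_{k+1} = (155 − m_{k+1}²)/d_k, a_{k+1} = ⌊(a₀ + m_{k+1})/d_{k+1}⌋ (starting m₀ = 0, d₀ = 1), with convergents p_k = a_k·p_{k-1} + p_{k-2}, q_k = a_k·q_{k-1} + q_{k-2} (p₋₁ = 1, q₋₁ = 0):
  k = 0: a₀ = 12; p₀/q₀ = 12/1; p₀² − 155·q₀² = 144 − 155 = -11.
  k = 1: m = 12, d = 11, a = ⌊(12 + 12)/11⌋ = 2; p/q = (2·12 + 1)/(2·1 + 0) = 25/2; p² − 155·q² = 625 − 620 = 5.
  k = 2: m = 10, d = 5, a = ⌊(12 + 10)/5⌋ = 4; p/q = (4·25 + 12)/(4·2 + 1) = 112/9; p² − 155·q² = 12544 − 12555 = -11.
  k = 3: m = 10, d = 11, a = ⌊(12 + 10)/11⌋ = 2; p/q = (2·112 + 25)/(2·9 + 2) = 249/20; p² − 155·q² = 62001 − 62000 = 1.
  The first convergent with p² − 155·q² = 1 gives the fundamental solution (x₁, y₁) = (249, 20).
Step 2: Apply the recurrence (x_{n+1}, y_{n+1}) = (x₁x_n + 155y₁y_n, x₁y_n + y₁x_n) repeatedly.
  From (x_1, y_1) = (249, 20): x_2 = 249·249 + 155·20·20 = 124001; y_2 = 249·20 + 20·249 = 9960.
  From (x_2, y_2) = (124001, 9960): x_3 = 249·124001 + 155·20·9960 = 61752249; y_3 = 249·9960 + 20·124001 = 4960060.
  From (x_3, y_3) = (61752249, 4960060): x_4 = 249·61752249 + 155·20·4960060 = 30752496001; y_4 = 249·4960060 + 20·61752249 = 2470099920.
Step 3: Verify x_4² - 155·y_4² = 945716010291520992001 - 945716010291520992000 = 1 (should be 1). ✓

(x_1, y_1) = (249, 20); (x_4, y_4) = (30752496001, 2470099920).


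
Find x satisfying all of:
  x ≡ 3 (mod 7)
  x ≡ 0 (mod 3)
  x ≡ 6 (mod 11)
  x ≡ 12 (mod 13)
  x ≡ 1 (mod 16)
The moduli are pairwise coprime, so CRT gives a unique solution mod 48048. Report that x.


Product of moduli M = 7 · 3 · 11 · 13 · 16 = 48048.
Merge one congruence at a time:
  Start: x ≡ 3 (mod 7).
  Combine with x ≡ 0 (mod 3); new modulus lcm = 21.
    Write x = 3 + 7·t and substitute into x ≡ 0 (mod 3): 7·t ≡ 0 − 3 = -3 (mod 3).
    Reduce coefficients mod 3: 1·t ≡ 0 (mod 3).
    So t ≡ 0 (mod 3).
    Then x = 3 + 7·0 = 3, valid modulo lcm(7, 3) = 21: x ≡ 3 (mod 21).
  Combine with x ≡ 6 (mod 11); new modulus lcm = 231.
    Write x = 3 + 21·t and substitute into x ≡ 6 (mod 11): 21·t ≡ 6 − 3 = 3 (mod 11).
    Reduce coefficients mod 11: 10·t ≡ 3 (mod 11).
    The inverse of 10 mod 11 is 10 (since 10·10 = 100 = 9·11 + 1), so t ≡ 10·3 = 30 ≡ 8 (mod 11).
    Then x = 3 + 21·8 = 171, valid modulo lcm(21, 11) = 231: x ≡ 171 (mod 231).
  Combine with x ≡ 12 (mod 13); new modulus lcm = 3003.
    Write x = 171 + 231·t and substitute into x ≡ 12 (mod 13): 231·t ≡ 12 − 171 = -159 (mod 13).
    Reduce coefficients mod 13: 10·t ≡ 10 (mod 13).
    The inverse of 10 mod 13 is 4 (since 10·4 = 40 = 3·13 + 1), so t ≡ 4·10 = 40 ≡ 1 (mod 13).
    Then x = 171 + 231·1 = 402, valid modulo lcm(231, 13) = 3003: x ≡ 402 (mod 3003).
  Combine with x ≡ 1 (mod 16); new modulus lcm = 48048.
    Write x = 402 + 3003·t and substitute into x ≡ 1 (mod 16): 3003·t ≡ 1 − 402 = -401 (mod 16).
    Reduce coefficients mod 16: 11·t ≡ 15 (mod 16).
    The inverse of 11 mod 16 is 3 (since 11·3 = 33 = 2·16 + 1), so t ≡ 3·15 = 45 ≡ 13 (mod 16).
    Then x = 402 + 3003·13 = 39441, valid modulo lcm(3003, 16) = 48048: x ≡ 39441 (mod 48048).
Verify against each original: 39441 mod 7 = 3, 39441 mod 3 = 0, 39441 mod 11 = 6, 39441 mod 13 = 12, 39441 mod 16 = 1.

x ≡ 39441 (mod 48048).


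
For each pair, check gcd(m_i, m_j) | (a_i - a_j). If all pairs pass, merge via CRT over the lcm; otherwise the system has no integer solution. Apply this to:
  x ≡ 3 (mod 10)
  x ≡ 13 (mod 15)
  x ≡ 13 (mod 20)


Moduli 10, 15, 20 are not pairwise coprime, so CRT works modulo lcm(m_i) when all pairwise compatibility conditions hold.
Pairwise compatibility: gcd(m_i, m_j) must divide a_i - a_j for every pair.
Merge one congruence at a time:
  Start: x ≡ 3 (mod 10).
  Combine with x ≡ 13 (mod 15): gcd(10, 15) = 5; 13 - 3 = 10, which IS divisible by 5, so compatible.
    Write x = 3 + 10·t and substitute into x ≡ 13 (mod 15): 10·t ≡ 13 − 3 = 10 (mod 15).
    Divide the congruence (and modulus) by g = 5: 2·t ≡ 2 (mod 3).
    The inverse of 2 mod 3 is 2 (since 2·2 = 4 = 1·3 + 1), so t ≡ 2·2 = 4 ≡ 1 (mod 3).
    Then x = 3 + 10·1 = 13, valid modulo lcm(10, 15) = 30: x ≡ 13 (mod 30).
  Combine with x ≡ 13 (mod 20): gcd(30, 20) = 10; 13 - 13 = 0, which IS divisible by 10, so compatible.
    Write x = 13 + 30·t and substitute into x ≡ 13 (mod 20): 30·t ≡ 13 − 13 = 0 (mod 20).
    Divide the congruence (and modulus) by g = 10: 3·t ≡ 0 (mod 2).
    Reduce coefficients mod 2: 1·t ≡ 0 (mod 2).
    So t ≡ 0 (mod 2).
    Then x = 13 + 30·0 = 13, valid modulo lcm(30, 20) = 60: x ≡ 13 (mod 60).
Verify: 13 mod 10 = 3, 13 mod 15 = 13, 13 mod 20 = 13.

x ≡ 13 (mod 60).


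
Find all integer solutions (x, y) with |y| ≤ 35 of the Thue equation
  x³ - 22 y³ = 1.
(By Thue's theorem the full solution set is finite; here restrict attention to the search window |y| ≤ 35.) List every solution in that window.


The equation is x³ - 22y³ = 1. For fixed y, x³ = 22·y³ + 1, so a solution requires the RHS to be a perfect cube.
Strategy: iterate y from -35 to 35, compute RHS = 22·y³ + 1, and check whether it is a (positive or negative) perfect cube.
Check small values of y:
  y = 0: RHS = 1 = (1)³ ⇒ x = 1 works.
  y = 1: RHS = 23 is not a perfect cube.
  y = -1: RHS = -21 is not a perfect cube.
  y = 2: RHS = 177 is not a perfect cube.
  y = -2: RHS = -175 is not a perfect cube.
  y = 3: RHS = 595 is not a perfect cube.
  y = -3: RHS = -593 is not a perfect cube.
Continuing the search up to |y| = 35 finds no further solutions beyond those listed.
Collected solutions: (1, 0).

Solutions (with |y| ≤ 35): (1, 0).


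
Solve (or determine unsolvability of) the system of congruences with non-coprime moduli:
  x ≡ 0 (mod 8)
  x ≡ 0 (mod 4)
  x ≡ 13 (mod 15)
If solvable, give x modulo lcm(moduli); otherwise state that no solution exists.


Moduli 8, 4, 15 are not pairwise coprime, so CRT works modulo lcm(m_i) when all pairwise compatibility conditions hold.
Pairwise compatibility: gcd(m_i, m_j) must divide a_i - a_j for every pair.
Merge one congruence at a time:
  Start: x ≡ 0 (mod 8).
  Combine with x ≡ 0 (mod 4): gcd(8, 4) = 4; 0 - 0 = 0, which IS divisible by 4, so compatible.
    Write x = 0 + 8·t and substitute into x ≡ 0 (mod 4): 8·t ≡ 0 − 0 = 0 (mod 4).
    Divide the congruence (and modulus) by g = 4: 2·t ≡ 0 (mod 1).
    Modulo 1 every t works; take t = 0.
    Then x = 0 + 8·0 = 0, valid modulo lcm(8, 4) = 8: x ≡ 0 (mod 8).
  Combine with x ≡ 13 (mod 15): gcd(8, 15) = 1; 13 - 0 = 13, which IS divisible by 1, so compatible.
    Write x = 0 + 8·t and substitute into x ≡ 13 (mod 15): 8·t ≡ 13 − 0 = 13 (mod 15).
    The inverse of 8 mod 15 is 2 (since 8·2 = 16 = 1·15 + 1), so t ≡ 2·13 = 26 ≡ 11 (mod 15).
    Then x = 0 + 8·11 = 88, valid modulo lcm(8, 15) = 120: x ≡ 88 (mod 120).
Verify: 88 mod 8 = 0, 88 mod 4 = 0, 88 mod 15 = 13.

x ≡ 88 (mod 120).


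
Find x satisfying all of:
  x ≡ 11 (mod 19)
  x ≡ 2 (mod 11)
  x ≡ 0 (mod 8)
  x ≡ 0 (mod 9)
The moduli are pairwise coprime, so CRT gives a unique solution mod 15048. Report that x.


Product of moduli M = 19 · 11 · 8 · 9 = 15048.
Merge one congruence at a time:
  Start: x ≡ 11 (mod 19).
  Combine with x ≡ 2 (mod 11); new modulus lcm = 209.
    Write x = 11 + 19·t and substitute into x ≡ 2 (mod 11): 19·t ≡ 2 − 11 = -9 (mod 11).
    Reduce coefficients mod 11: 8·t ≡ 2 (mod 11).
    The inverse of 8 mod 11 is 7 (since 8·7 = 56 = 5·11 + 1), so t ≡ 7·2 = 14 ≡ 3 (mod 11).
    Then x = 11 + 19·3 = 68, valid modulo lcm(19, 11) = 209: x ≡ 68 (mod 209).
  Combine with x ≡ 0 (mod 8); new modulus lcm = 1672.
    Write x = 68 + 209·t and substitute into x ≡ 0 (mod 8): 209·t ≡ 0 − 68 = -68 (mod 8).
    Reduce coefficients mod 8: 1·t ≡ 4 (mod 8).
    So t ≡ 4 (mod 8).
    Then x = 68 + 209·4 = 904, valid modulo lcm(209, 8) = 1672: x ≡ 904 (mod 1672).
  Combine with x ≡ 0 (mod 9); new modulus lcm = 15048.
    Write x = 904 + 1672·t and substitute into x ≡ 0 (mod 9): 1672·t ≡ 0 − 904 = -904 (mod 9).
    Reduce coefficients mod 9: 7·t ≡ 5 (mod 9).
    The inverse of 7 mod 9 is 4 (since 7·4 = 28 = 3·9 + 1), so t ≡ 4·5 = 20 ≡ 2 (mod 9).
    Then x = 904 + 1672·2 = 4248, valid modulo lcm(1672, 9) = 15048: x ≡ 4248 (mod 15048).
Verify against each original: 4248 mod 19 = 11, 4248 mod 11 = 2, 4248 mod 8 = 0, 4248 mod 9 = 0.

x ≡ 4248 (mod 15048).


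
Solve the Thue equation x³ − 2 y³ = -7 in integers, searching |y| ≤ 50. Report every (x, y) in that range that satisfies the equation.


The equation is x³ - 2y³ = -7. For fixed y, x³ = 2·y³ − 7, so a solution requires the RHS to be a perfect cube.
Strategy: iterate y from -50 to 50, compute RHS = 2·y³ − 7, and check whether it is a (positive or negative) perfect cube.
Check small values of y:
  y = 0: RHS = -7 is not a perfect cube.
  y = 1: RHS = -5 is not a perfect cube.
  y = -1: RHS = -9 is not a perfect cube.
  y = 2: RHS = 9 is not a perfect cube.
  y = -2: RHS = -23 is not a perfect cube.
  y = 3: RHS = 47 is not a perfect cube.
  y = -3: RHS = -61 is not a perfect cube.
Continuing the search up to |y| = 50 finds no solutions either.
No (x, y) in the scanned range satisfies the equation.

No integer solutions with |y| ≤ 50.


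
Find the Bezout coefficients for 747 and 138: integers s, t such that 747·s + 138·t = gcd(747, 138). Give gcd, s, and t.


Euclidean algorithm on (747, 138) — divide until remainder is 0:
  747 = 5 · 138 + 57
  138 = 2 · 57 + 24
  57 = 2 · 24 + 9
  24 = 2 · 9 + 6
  9 = 1 · 6 + 3
  6 = 2 · 3 + 0
gcd(747, 138) = 3.
Track Bezout coefficients alongside the remainders: start with r₀ = 747 = a·1 + b·0 (s = 1, t = 0) and r₁ = 138 = a·0 + b·1 (s = 0, t = 1); each new remainder r_{k+1} = r_{k-1} − q_k·r_k inherits s_{k+1} = s_{k-1} − q_k·s_k, t_{k+1} = t_{k-1} − q_k·t_k, so r_k = a·s_k + b·t_k at every step:
  q = 5: r = 57, s = 1 − 5·0 = 1, t = 0 − 5·1 = -5  (check: 747·1 + 138·(-5) = 57)
  q = 2: r = 24, s = 0 − 2·1 = -2, t = 1 − 2·(-5) = 11  (check: 747·(-2) + 138·11 = 24)
  q = 2: r = 9, s = 1 − 2·(-2) = 5, t = -5 − 2·11 = -27  (check: 747·5 + 138·(-27) = 9)
  q = 2: r = 6, s = -2 − 2·5 = -12, t = 11 − 2·(-27) = 65  (check: 747·(-12) + 138·65 = 6)
  q = 1: r = 3, s = 5 − 1·(-12) = 17, t = -27 − 1·65 = -92  (check: 747·17 + 138·(-92) = 3)
The row with r = 3 (the gcd) gives the Bezout coefficients s = 17, t = -92.
Result: 747 · (17) + 138 · (-92) = 3.

gcd(747, 138) = 3; s = 17, t = -92 (check: 747·17 + 138·(-92) = 3).


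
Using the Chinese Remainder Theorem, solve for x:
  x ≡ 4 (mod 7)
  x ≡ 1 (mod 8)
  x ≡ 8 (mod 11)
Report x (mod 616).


Moduli 7, 8, 11 are pairwise coprime; by CRT there is a unique solution modulo M = 7 · 8 · 11 = 616.
Solve pairwise, accumulating the modulus:
  Start with x ≡ 4 (mod 7).
  Combine with x ≡ 1 (mod 8): since gcd(7, 8) = 1, we get a unique residue mod 56.
    Write x = 4 + 7·t and substitute into x ≡ 1 (mod 8): 7·t ≡ 1 − 4 = -3 (mod 8).
    Reduce coefficients mod 8: 7·t ≡ 5 (mod 8).
    The inverse of 7 mod 8 is 7 (since 7·7 = 49 = 6·8 + 1), so t ≡ 7·5 = 35 ≡ 3 (mod 8).
    Then x = 4 + 7·3 = 25, valid modulo lcm(7, 8) = 56: x ≡ 25 (mod 56).
  Combine with x ≡ 8 (mod 11): since gcd(56, 11) = 1, we get a unique residue mod 616.
    Write x = 25 + 56·t and substitute into x ≡ 8 (mod 11): 56·t ≡ 8 − 25 = -17 (mod 11).
    Reduce coefficients mod 11: 1·t ≡ 5 (mod 11).
    So t ≡ 5 (mod 11).
    Then x = 25 + 56·5 = 305, valid modulo lcm(56, 11) = 616: x ≡ 305 (mod 616).
Verify: 305 mod 7 = 4 ✓, 305 mod 8 = 1 ✓, 305 mod 11 = 8 ✓.

x ≡ 305 (mod 616).


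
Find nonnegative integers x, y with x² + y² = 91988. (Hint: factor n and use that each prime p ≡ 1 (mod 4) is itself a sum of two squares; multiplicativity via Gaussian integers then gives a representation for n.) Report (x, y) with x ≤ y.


Step 1: Factor n = 91988 = 2^2 · 13 · 29 · 61.
Step 2: Check the mod-4 condition on each prime factor: 2 = 2 (special); 13 ≡ 1 (mod 4), exponent 1; 29 ≡ 1 (mod 4), exponent 1; 61 ≡ 1 (mod 4), exponent 1.
All primes ≡ 3 (mod 4) appear to even exponent (or don't appear), so by the two-squares theorem n IS expressible as a sum of two squares.
Step 3: Build a representation. Group n = k² · m with k = 2 and m = 13 · 29 · 61 = 22997 (a product of primes ≡ 1 (mod 4)); a representation of m scales to one of n via (k·x)² + (k·y)² = k²(x² + y²). Each prime p ≡ 1 (mod 4) is itself a sum of two squares; find a² by testing p − a² for a perfect square:
  13: 13 − 1² = 12, 13 − 2² = 9 = 3² ⇒ 13 = 2² + 3².
  29: 29 − 1² = 28, 29 − 2² = 25 = 5² ⇒ 29 = 2² + 5².
  61: 61 − 1² = 60, 61 − 2² = 57, 61 − 3² = 52, 61 − 4² = 45, 61 − 5² = 36 = 6² ⇒ 61 = 5² + 6².
  Combine using the Brahmagupta–Fibonacci identity (a² + b²)(c² + d²) = (ac − bd)² + (ad + bc)² = (ac + bd)² + (ad − bc)²:
  13 · 29 = 377: from (2² + 3²)(2² + 5²), take (2·2 − 3·5, 2·5 + 3·2) = (4 − 15, 10 + 6) = (-11, 16); dropping signs (only squares matter) gives (11, 16); check 11² + 16² = 121 + 256 = 377 ✓.
  377 · 61 = 22997: from (11² + 16²)(5² + 6²), take (11·5 − 16·6, 11·6 + 16·5) = (55 − 96, 66 + 80) = (-41, 146); dropping signs (only squares matter) gives (41, 146); check 41² + 146² = 1681 + 21316 = 22997 ✓.
  Scale by k = 2: (2·41, 2·146) = (82, 292).
Step 4: Order so x ≤ y and verify: 82² + 292² = 6724 + 85264 = 91988 = n. ✓

n = 91988 = 82² + 292² (one valid representation with x ≤ y).


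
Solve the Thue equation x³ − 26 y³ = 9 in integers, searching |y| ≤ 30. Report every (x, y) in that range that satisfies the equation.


The equation is x³ - 26y³ = 9. For fixed y, x³ = 26·y³ + 9, so a solution requires the RHS to be a perfect cube.
Strategy: iterate y from -30 to 30, compute RHS = 26·y³ + 9, and check whether it is a (positive or negative) perfect cube.
Check small values of y:
  y = 0: RHS = 9 is not a perfect cube.
  y = 1: RHS = 35 is not a perfect cube.
  y = -1: RHS = -17 is not a perfect cube.
  y = 2: RHS = 217 is not a perfect cube.
  y = -2: RHS = -199 is not a perfect cube.
  y = 3: RHS = 711 is not a perfect cube.
  y = -3: RHS = -693 is not a perfect cube.
Continuing the search up to |y| = 30 finds no solutions either.
No (x, y) in the scanned range satisfies the equation.

No integer solutions with |y| ≤ 30.


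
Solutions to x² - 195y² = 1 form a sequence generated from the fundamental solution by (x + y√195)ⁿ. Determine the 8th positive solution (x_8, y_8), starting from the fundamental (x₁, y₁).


Step 1: Find the fundamental solution (x₁, y₁) of x² - 195y² = 1.
  Expand √195 as a continued fraction. a₀ = ⌊√195⌋ = 13; iterate m_{k+1} = d_k·a_k − m_k, d_{k+1} = (195 − m_{k+1}²)/d_k, a_{k+1} = ⌊(a₀ + m_{k+1})/d_{k+1}⌋ (starting m₀ = 0, d₀ = 1), with convergents p_k = a_k·p_{k-1} + p_{k-2}, q_k = a_k·q_{k-1} + q_{k-2} (p₋₁ = 1, q₋₁ = 0):
  k = 0: a₀ = 13; p₀/q₀ = 13/1; p₀² − 195·q₀² = 169 − 195 = -26.
  k = 1: m = 13, d = 26, a = ⌊(13 + 13)/26⌋ = 1; p/q = (1·13 + 1)/(1·1 + 0) = 14/1; p² − 195·q² = 196 − 195 = 1.
  The first convergent with p² − 195·q² = 1 gives the fundamental solution (x₁, y₁) = (14, 1).
Step 2: Apply the recurrence (x_{n+1}, y_{n+1}) = (x₁x_n + 195y₁y_n, x₁y_n + y₁x_n) repeatedly.
  From (x_1, y_1) = (14, 1): x_2 = 14·14 + 195·1·1 = 391; y_2 = 14·1 + 1·14 = 28.
  From (x_2, y_2) = (391, 28): x_3 = 14·391 + 195·1·28 = 10934; y_3 = 14·28 + 1·391 = 783.
  From (x_3, y_3) = (10934, 783): x_4 = 14·10934 + 195·1·783 = 305761; y_4 = 14·783 + 1·10934 = 21896.
  From (x_4, y_4) = (305761, 21896): x_5 = 14·305761 + 195·1·21896 = 8550374; y_5 = 14·21896 + 1·305761 = 612305.
  From (x_5, y_5) = (8550374, 612305): x_6 = 14·8550374 + 195·1·612305 = 239104711; y_6 = 14·612305 + 1·8550374 = 17122644.
  From (x_6, y_6) = (239104711, 17122644): x_7 = 14·239104711 + 195·1·17122644 = 6686381534; y_7 = 14·17122644 + 1·239104711 = 478821727.
  From (x_7, y_7) = (6686381534, 478821727): x_8 = 14·6686381534 + 195·1·478821727 = 186979578241; y_8 = 14·478821727 + 1·6686381534 = 13389885712.
Step 3: Verify x_8² - 195·y_8² = 34961362679182240654081 - 34961362679182240654080 = 1 (should be 1). ✓

(x_1, y_1) = (14, 1); (x_8, y_8) = (186979578241, 13389885712).


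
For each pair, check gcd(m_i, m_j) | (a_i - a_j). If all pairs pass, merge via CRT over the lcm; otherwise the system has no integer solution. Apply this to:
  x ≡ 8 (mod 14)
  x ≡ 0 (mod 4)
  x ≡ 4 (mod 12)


Moduli 14, 4, 12 are not pairwise coprime, so CRT works modulo lcm(m_i) when all pairwise compatibility conditions hold.
Pairwise compatibility: gcd(m_i, m_j) must divide a_i - a_j for every pair.
Merge one congruence at a time:
  Start: x ≡ 8 (mod 14).
  Combine with x ≡ 0 (mod 4): gcd(14, 4) = 2; 0 - 8 = -8, which IS divisible by 2, so compatible.
    Write x = 8 + 14·t and substitute into x ≡ 0 (mod 4): 14·t ≡ 0 − 8 = -8 (mod 4).
    Divide the congruence (and modulus) by g = 2: 7·t ≡ -4 (mod 2).
    Reduce coefficients mod 2: 1·t ≡ 0 (mod 2).
    So t ≡ 0 (mod 2).
    Then x = 8 + 14·0 = 8, valid modulo lcm(14, 4) = 28: x ≡ 8 (mod 28).
  Combine with x ≡ 4 (mod 12): gcd(28, 12) = 4; 4 - 8 = -4, which IS divisible by 4, so compatible.
    Write x = 8 + 28·t and substitute into x ≡ 4 (mod 12): 28·t ≡ 4 − 8 = -4 (mod 12).
    Divide the congruence (and modulus) by g = 4: 7·t ≡ -1 (mod 3).
    Reduce coefficients mod 3: 1·t ≡ 2 (mod 3).
    So t ≡ 2 (mod 3).
    Then x = 8 + 28·2 = 64, valid modulo lcm(28, 12) = 84: x ≡ 64 (mod 84).
Verify: 64 mod 14 = 8, 64 mod 4 = 0, 64 mod 12 = 4.

x ≡ 64 (mod 84).


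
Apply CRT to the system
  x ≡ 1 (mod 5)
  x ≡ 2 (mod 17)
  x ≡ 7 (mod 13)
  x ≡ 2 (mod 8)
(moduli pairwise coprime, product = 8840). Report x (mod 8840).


Product of moduli M = 5 · 17 · 13 · 8 = 8840.
Merge one congruence at a time:
  Start: x ≡ 1 (mod 5).
  Combine with x ≡ 2 (mod 17); new modulus lcm = 85.
    Write x = 1 + 5·t and substitute into x ≡ 2 (mod 17): 5·t ≡ 2 − 1 = 1 (mod 17).
    The inverse of 5 mod 17 is 7 (since 5·7 = 35 = 2·17 + 1), so t ≡ 7·1 = 7 ≡ 7 (mod 17).
    Then x = 1 + 5·7 = 36, valid modulo lcm(5, 17) = 85: x ≡ 36 (mod 85).
  Combine with x ≡ 7 (mod 13); new modulus lcm = 1105.
    Write x = 36 + 85·t and substitute into x ≡ 7 (mod 13): 85·t ≡ 7 − 36 = -29 (mod 13).
    Reduce coefficients mod 13: 7·t ≡ 10 (mod 13).
    The inverse of 7 mod 13 is 2 (since 7·2 = 14 = 1·13 + 1), so t ≡ 2·10 = 20 ≡ 7 (mod 13).
    Then x = 36 + 85·7 = 631, valid modulo lcm(85, 13) = 1105: x ≡ 631 (mod 1105).
  Combine with x ≡ 2 (mod 8); new modulus lcm = 8840.
    Write x = 631 + 1105·t and substitute into x ≡ 2 (mod 8): 1105·t ≡ 2 − 631 = -629 (mod 8).
    Reduce coefficients mod 8: 1·t ≡ 3 (mod 8).
    So t ≡ 3 (mod 8).
    Then x = 631 + 1105·3 = 3946, valid modulo lcm(1105, 8) = 8840: x ≡ 3946 (mod 8840).
Verify against each original: 3946 mod 5 = 1, 3946 mod 17 = 2, 3946 mod 13 = 7, 3946 mod 8 = 2.

x ≡ 3946 (mod 8840).


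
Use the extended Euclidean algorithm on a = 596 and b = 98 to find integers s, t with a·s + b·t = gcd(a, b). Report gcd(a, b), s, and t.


Euclidean algorithm on (596, 98) — divide until remainder is 0:
  596 = 6 · 98 + 8
  98 = 12 · 8 + 2
  8 = 4 · 2 + 0
gcd(596, 98) = 2.
Track Bezout coefficients alongside the remainders: start with r₀ = 596 = a·1 + b·0 (s = 1, t = 0) and r₁ = 98 = a·0 + b·1 (s = 0, t = 1); each new remainder r_{k+1} = r_{k-1} − q_k·r_k inherits s_{k+1} = s_{k-1} − q_k·s_k, t_{k+1} = t_{k-1} − q_k·t_k, so r_k = a·s_k + b·t_k at every step:
  q = 6: r = 8, s = 1 − 6·0 = 1, t = 0 − 6·1 = -6  (check: 596·1 + 98·(-6) = 8)
  q = 12: r = 2, s = 0 − 12·1 = -12, t = 1 − 12·(-6) = 73  (check: 596·(-12) + 98·73 = 2)
The row with r = 2 (the gcd) gives the Bezout coefficients s = -12, t = 73.
Result: 596 · (-12) + 98 · (73) = 2.

gcd(596, 98) = 2; s = -12, t = 73 (check: 596·(-12) + 98·73 = 2).


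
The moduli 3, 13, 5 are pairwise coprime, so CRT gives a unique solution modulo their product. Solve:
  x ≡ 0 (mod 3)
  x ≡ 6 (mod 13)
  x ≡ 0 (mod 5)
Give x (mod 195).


Moduli 3, 13, 5 are pairwise coprime; by CRT there is a unique solution modulo M = 3 · 13 · 5 = 195.
Solve pairwise, accumulating the modulus:
  Start with x ≡ 0 (mod 3).
  Combine with x ≡ 6 (mod 13): since gcd(3, 13) = 1, we get a unique residue mod 39.
    Write x = 0 + 3·t and substitute into x ≡ 6 (mod 13): 3·t ≡ 6 − 0 = 6 (mod 13).
    The inverse of 3 mod 13 is 9 (since 3·9 = 27 = 2·13 + 1), so t ≡ 9·6 = 54 ≡ 2 (mod 13).
    Then x = 0 + 3·2 = 6, valid modulo lcm(3, 13) = 39: x ≡ 6 (mod 39).
  Combine with x ≡ 0 (mod 5): since gcd(39, 5) = 1, we get a unique residue mod 195.
    Write x = 6 + 39·t and substitute into x ≡ 0 (mod 5): 39·t ≡ 0 − 6 = -6 (mod 5).
    Reduce coefficients mod 5: 4·t ≡ 4 (mod 5).
    The inverse of 4 mod 5 is 4 (since 4·4 = 16 = 3·5 + 1), so t ≡ 4·4 = 16 ≡ 1 (mod 5).
    Then x = 6 + 39·1 = 45, valid modulo lcm(39, 5) = 195: x ≡ 45 (mod 195).
Verify: 45 mod 3 = 0 ✓, 45 mod 13 = 6 ✓, 45 mod 5 = 0 ✓.

x ≡ 45 (mod 195).


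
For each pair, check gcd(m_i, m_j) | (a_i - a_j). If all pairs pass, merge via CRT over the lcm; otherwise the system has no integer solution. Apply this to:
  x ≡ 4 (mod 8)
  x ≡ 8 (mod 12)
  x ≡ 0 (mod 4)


Moduli 8, 12, 4 are not pairwise coprime, so CRT works modulo lcm(m_i) when all pairwise compatibility conditions hold.
Pairwise compatibility: gcd(m_i, m_j) must divide a_i - a_j for every pair.
Merge one congruence at a time:
  Start: x ≡ 4 (mod 8).
  Combine with x ≡ 8 (mod 12): gcd(8, 12) = 4; 8 - 4 = 4, which IS divisible by 4, so compatible.
    Write x = 4 + 8·t and substitute into x ≡ 8 (mod 12): 8·t ≡ 8 − 4 = 4 (mod 12).
    Divide the congruence (and modulus) by g = 4: 2·t ≡ 1 (mod 3).
    The inverse of 2 mod 3 is 2 (since 2·2 = 4 = 1·3 + 1), so t ≡ 2·1 = 2 ≡ 2 (mod 3).
    Then x = 4 + 8·2 = 20, valid modulo lcm(8, 12) = 24: x ≡ 20 (mod 24).
  Combine with x ≡ 0 (mod 4): gcd(24, 4) = 4; 0 - 20 = -20, which IS divisible by 4, so compatible.
    Write x = 20 + 24·t and substitute into x ≡ 0 (mod 4): 24·t ≡ 0 − 20 = -20 (mod 4).
    Divide the congruence (and modulus) by g = 4: 6·t ≡ -5 (mod 1).
    Modulo 1 every t works; take t = 0.
    Then x = 20 + 24·0 = 20, valid modulo lcm(24, 4) = 24: x ≡ 20 (mod 24).
Verify: 20 mod 8 = 4, 20 mod 12 = 8, 20 mod 4 = 0.

x ≡ 20 (mod 24).
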